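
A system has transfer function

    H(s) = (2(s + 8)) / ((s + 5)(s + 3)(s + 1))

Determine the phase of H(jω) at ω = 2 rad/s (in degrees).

At s = j2: numerator = 16 + j4, denominator = -21 + j38.
∠H = ∠num − ∠den = 14.036° − (118.93°) = -104.9°.

∠H(j2) ≈ -104.9°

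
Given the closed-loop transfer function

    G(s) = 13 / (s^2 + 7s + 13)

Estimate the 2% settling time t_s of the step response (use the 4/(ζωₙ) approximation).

t_s ≈ 1.143 s

Comparing s^2 + 7s + 13 to s^2 + 2ζωₙs + ωₙ²: ωₙ = √13 ≈ 3.606 rad/s and ζ = 7/(2·√13) ≈ 0.9707.
ζωₙ = 7/2 = 3.5, so t_s ≈ 4/(ζωₙ) = 4/3.5 ≈ 1.143 s.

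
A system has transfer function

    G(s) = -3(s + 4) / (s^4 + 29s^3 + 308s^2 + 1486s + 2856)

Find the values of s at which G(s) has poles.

The poles are the roots of the denominator s^4 + 29s^3 + 308s^2 + 1486s + 2856 = 0.
Trying s = -7: the polynomial evaluates to 0, so (s + 7) is a factor.
Dividing out leaves s^3 + 22s^2 + 154s + 408 = 0.
This factors further as (s^2 + 10s + 34)(s + 12) = 0.

s = -7, -5 ± 3j, -12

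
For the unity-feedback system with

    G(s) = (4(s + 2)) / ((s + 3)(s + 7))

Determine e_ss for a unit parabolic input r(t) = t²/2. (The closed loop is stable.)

e_ss = ∞

G(s) has no poles at the origin.
This is a Type 0 system; Ka = lim_{s→0} s^2·G(s) = 0, so the steady-state error for a parabola input is infinite.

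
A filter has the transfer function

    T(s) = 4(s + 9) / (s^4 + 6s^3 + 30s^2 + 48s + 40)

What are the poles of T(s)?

The poles are the roots of the denominator s^4 + 6s^3 + 30s^2 + 48s + 40 = 0.
No real roots exist; factor into two real quadratics: (s^2 + 4s + 20)(s^2 + 2s + 2) = 0.
Each quadratic gives a conjugate pair via the quadratic formula.

s = -2 + 4j, -2 - 4j, -1 + j, -1 - j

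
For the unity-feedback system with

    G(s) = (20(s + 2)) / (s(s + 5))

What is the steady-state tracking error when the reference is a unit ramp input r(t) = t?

e_ss = 0.1250

G(s) has one pole at the origin.
This is a Type 1 system. Kv = lim_{s→0} s·G(s) = 40/5 = 8.
e_ss = 1/Kv = 1/(8) = 1/8 ≈ 0.1250.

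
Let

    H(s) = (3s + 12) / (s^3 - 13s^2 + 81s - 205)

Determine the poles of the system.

The poles are the roots of the denominator s^3 - 13s^2 + 81s - 205 = 0.
Trying s = 5: the polynomial evaluates to 0, so (s - 5) is a factor.
Dividing out leaves s^2 - 8s + 41 = 0.
The quadratic formula then gives s = 4 ± 5j.

s = 4 ± 5j, 5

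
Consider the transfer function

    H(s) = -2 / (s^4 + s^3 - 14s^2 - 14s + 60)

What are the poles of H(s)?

The poles are the roots of the denominator s^4 + s^3 - 14s^2 - 14s + 60 = 0.
Trying s = 3: the polynomial evaluates to 0, so (s - 3) is a factor.
Dividing out leaves s^3 + 4s^2 - 2s - 20 = 0.
This factors further as (s^2 + 6s + 10)(s - 2) = 0.

s = -3 ± j, 3, 2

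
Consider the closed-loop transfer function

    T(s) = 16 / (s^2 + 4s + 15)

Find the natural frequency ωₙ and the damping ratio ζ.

ωₙ ≈ 3.873 rad/s, ζ ≈ 0.5164

Compare the denominator to the standard form s^2 + 2ζωₙs + ωₙ².
ωₙ² = 15, so ωₙ = √15 ≈ 3.873 rad/s.
2ζωₙ = 4, so ζ = 4/(2·√15) ≈ 0.5164.
With ζ = 0.5164 the response is underdamped.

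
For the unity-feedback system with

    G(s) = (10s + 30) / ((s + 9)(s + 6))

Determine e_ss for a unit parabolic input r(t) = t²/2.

e_ss = ∞

G(s) has no poles at the origin.
This is a Type 0 system; Ka = lim_{s→0} s^2·G(s) = 0, so the steady-state error for a parabola input is infinite.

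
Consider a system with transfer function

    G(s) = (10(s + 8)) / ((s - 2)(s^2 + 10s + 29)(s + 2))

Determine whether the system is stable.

unstable

The poles can be read from the denominator factors: s = 2, -5 ± 2j, -2.
Since the pole(s) at s = 2 lie in the right half-plane, the system is unstable.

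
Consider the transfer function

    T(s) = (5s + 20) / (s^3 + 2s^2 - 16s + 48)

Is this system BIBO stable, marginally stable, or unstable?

unstable

The denominator s^3 + 2s^2 - 16s + 48 factors as (s + 6)(s^2 - 4s + 8), giving poles at s = -6, 2 ± 2j.
Since the pole(s) at s = 2 + 2j, 2 - 2j lie in the right half-plane, the system is unstable.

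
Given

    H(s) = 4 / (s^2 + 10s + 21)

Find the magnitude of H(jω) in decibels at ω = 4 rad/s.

|H(j4)|_dB ≈ -20.1 dB

Substitute s = j4: numerator = 4, denominator = 5 + j40.
|H(j4)| = |4| / |5 + j40| = 4 / 40.311 ≈ 0.09923.
In decibels: 20·log₁₀(0.09923) ≈ -20.1 dB.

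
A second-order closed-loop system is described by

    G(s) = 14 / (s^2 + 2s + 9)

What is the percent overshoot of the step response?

%OS ≈ 32.9%

Comparing s^2 + 2s + 9 to s^2 + 2ζωₙs + ωₙ²: ωₙ = 3 rad/s and ζ = 2/(2·3) ≈ 0.3333.
%OS = 100·exp(−πζ/√(1−ζ²)) = 100·exp(−π·0.3333/√(1−0.3333²)) ≈ 32.9%.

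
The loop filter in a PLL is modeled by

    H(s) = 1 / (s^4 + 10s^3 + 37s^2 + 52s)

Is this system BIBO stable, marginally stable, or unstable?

The denominator s^4 + 10s^3 + 37s^2 + 52s factors as s(s^2 + 6s + 13)(s + 4), giving poles at s = 0, -3 ± 2j, -4.
Since the simple pole(s) at s = 0 lie on the jω-axis with none in the right half-plane, the system is marginally stable.

marginally stable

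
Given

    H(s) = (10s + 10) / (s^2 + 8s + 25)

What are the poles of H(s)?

s = -4 ± 3j

The poles are the roots of the denominator s^2 + 8s + 25 = 0.
Using the quadratic formula: s = (-8 ± √(-36))/2 = -4 ± 3j.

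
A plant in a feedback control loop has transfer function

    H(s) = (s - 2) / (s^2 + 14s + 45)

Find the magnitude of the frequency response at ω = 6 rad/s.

Substitute s = j6: numerator = -2 + j6, denominator = 9 + j84.
|H(j6)| = |-2 + j6| / |9 + j84| = 6.3246 / 84.481 ≈ 0.07486.

|H(j6)| ≈ 0.07486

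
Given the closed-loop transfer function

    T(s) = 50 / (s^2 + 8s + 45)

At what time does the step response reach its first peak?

Comparing s^2 + 8s + 45 to s^2 + 2ζωₙs + ωₙ²: ωₙ = √45 ≈ 6.708 rad/s and ζ = 8/(2·√45) ≈ 0.5963.
ζωₙ = 8/2 = 4, so ω_d = ωₙ√(1−ζ²) = √(ωₙ² − (ζωₙ)²) = √(45 − 4²) = √29 ≈ 5.385 rad/s.
t_p = π/ω_d = π/5.385 ≈ 0.5834 s.

t_p ≈ 0.5834 s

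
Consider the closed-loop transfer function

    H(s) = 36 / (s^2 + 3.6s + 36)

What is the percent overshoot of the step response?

Comparing s^2 + 3.6s + 36 to s^2 + 2ζωₙs + ωₙ²: ωₙ = 6 rad/s and ζ = 3.6/(2·6) = 0.3.
%OS = 100·exp(−πζ/√(1−ζ²)) = 100·exp(−π·0.3/√(1−0.3²)) ≈ 37.2%.

%OS ≈ 37.2%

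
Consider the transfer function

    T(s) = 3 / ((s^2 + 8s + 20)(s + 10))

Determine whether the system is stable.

stable

The poles can be read from the denominator factors: s = -4 + 2j, -4 - 2j, -10.
Since all poles lie strictly in the left half-plane, the system is stable.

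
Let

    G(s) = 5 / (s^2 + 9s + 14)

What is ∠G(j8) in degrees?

∠G(j8) ≈ -124.8°

At s = j8: numerator = 5, denominator = -50 + j72.
∠G = ∠num − ∠den = 0° − (124.78°) = -124.8°.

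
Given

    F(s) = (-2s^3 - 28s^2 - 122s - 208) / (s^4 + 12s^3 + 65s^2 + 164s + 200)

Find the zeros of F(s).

s = -8, -3 ± 2j

Set the numerator to zero: -2s^3 - 28s^2 - 122s - 208 = 0, i.e. -2·(s^3 + 14s^2 + 61s + 104) = 0.
Factoring: (s + 8)(s^2 + 6s + 13) = 0.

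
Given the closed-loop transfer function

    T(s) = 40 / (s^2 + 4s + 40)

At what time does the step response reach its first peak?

Comparing s^2 + 4s + 40 to s^2 + 2ζωₙs + ωₙ²: ωₙ = √40 ≈ 6.325 rad/s and ζ = 4/(2·√40) ≈ 0.3162.
ζωₙ = 4/2 = 2, so ω_d = ωₙ√(1−ζ²) = √(ωₙ² − (ζωₙ)²) = √(40 − 2²) = √36 = 6 rad/s.
t_p = π/ω_d = π/6 ≈ 0.5236 s.

t_p ≈ 0.5236 s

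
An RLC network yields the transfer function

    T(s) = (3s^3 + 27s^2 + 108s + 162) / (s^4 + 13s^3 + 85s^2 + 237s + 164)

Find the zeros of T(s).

s = -3, -3 ± 3j

Set the numerator to zero: 3s^3 + 27s^2 + 108s + 162 = 0, i.e. 3·(s^3 + 9s^2 + 36s + 54) = 0.
Factoring: (s + 3)(s^2 + 6s + 18) = 0.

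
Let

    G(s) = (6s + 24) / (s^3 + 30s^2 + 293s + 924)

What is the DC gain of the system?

Set s = 0: G(0) = (24) / (924) = 2/77.

G(0) = 2/77 ≈ 0.02597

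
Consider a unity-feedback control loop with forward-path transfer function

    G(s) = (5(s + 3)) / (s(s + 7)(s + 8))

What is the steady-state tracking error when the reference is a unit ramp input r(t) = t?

e_ss = 3.733

G(s) has one pole at the origin.
This is a Type 1 system. Kv = lim_{s→0} s·G(s) = 15/56.
e_ss = 1/Kv = 1/(15/56) = 56/15 ≈ 3.733.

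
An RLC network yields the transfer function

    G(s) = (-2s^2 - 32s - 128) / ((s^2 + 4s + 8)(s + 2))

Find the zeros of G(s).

Set the numerator to zero: -2s^2 - 32s - 128 = 0, i.e. -2·(s^2 + 16s + 64) = 0.
Factoring: (s + 8)^2 = 0.

s = -8, -8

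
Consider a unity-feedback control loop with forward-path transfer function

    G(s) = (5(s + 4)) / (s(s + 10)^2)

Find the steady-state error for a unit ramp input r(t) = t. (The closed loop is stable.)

e_ss = 5

G(s) has one pole at the origin.
This is a Type 1 system. Kv = lim_{s→0} s·G(s) = 20/100 = 1/5.
e_ss = 1/Kv = 1/(1/5) = 5.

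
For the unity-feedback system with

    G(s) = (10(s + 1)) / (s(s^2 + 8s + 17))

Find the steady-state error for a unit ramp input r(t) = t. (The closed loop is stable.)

G(s) has one pole at the origin.
This is a Type 1 system. Kv = lim_{s→0} s·G(s) = 10/17.
e_ss = 1/Kv = 1/(10/17) = 17/10 ≈ 1.700.

e_ss = 1.700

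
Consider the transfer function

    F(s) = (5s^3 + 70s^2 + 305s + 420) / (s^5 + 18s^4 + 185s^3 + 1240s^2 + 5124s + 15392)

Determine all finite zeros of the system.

Set the numerator to zero: 5s^3 + 70s^2 + 305s + 420 = 0, i.e. 5·(s^3 + 14s^2 + 61s + 84) = 0.
Factoring: (s + 7)(s + 3)(s + 4) = 0.

s = -7, -3, -4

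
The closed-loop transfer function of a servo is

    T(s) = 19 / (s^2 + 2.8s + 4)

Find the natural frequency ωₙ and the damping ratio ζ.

ωₙ = 2 rad/s, ζ = 0.7

Compare the denominator to the standard form s^2 + 2ζωₙs + ωₙ².
ωₙ² = 4, so ωₙ = 2 rad/s.
2ζωₙ = 2.8, so ζ = 2.8/(2·2) = 0.7.
With ζ = 0.7 the response is underdamped.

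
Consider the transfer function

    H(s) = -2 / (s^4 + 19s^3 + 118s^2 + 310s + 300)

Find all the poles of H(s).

s = -3 ± j, -10, -3

The poles are the roots of the denominator s^4 + 19s^3 + 118s^2 + 310s + 300 = 0.
Trying s = -10: the polynomial evaluates to 0, so (s + 10) is a factor.
Dividing out leaves s^3 + 9s^2 + 28s + 30 = 0.
This factors further as (s^2 + 6s + 10)(s + 3) = 0.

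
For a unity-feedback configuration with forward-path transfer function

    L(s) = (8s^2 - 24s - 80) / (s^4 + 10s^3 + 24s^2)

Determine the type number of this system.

Type 2

Factor s from the denominator: s^4 + 10s^3 + 24s^2 = s^2·(s^2 + 10s + 24).
There are 2 poles at the origin, so the system is Type 2.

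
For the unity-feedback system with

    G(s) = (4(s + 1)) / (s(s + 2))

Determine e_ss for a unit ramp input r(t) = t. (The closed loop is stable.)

G(s) has one pole at the origin.
This is a Type 1 system. Kv = lim_{s→0} s·G(s) = 4/2 = 2.
e_ss = 1/Kv = 1/(2) = 1/2 ≈ 0.5000.

e_ss = 0.5000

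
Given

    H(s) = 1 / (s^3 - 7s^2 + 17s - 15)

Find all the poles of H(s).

The poles are the roots of the denominator s^3 - 7s^2 + 17s - 15 = 0.
Trying s = 3: the polynomial evaluates to 0, so (s - 3) is a factor.
Dividing out leaves s^2 - 4s + 5 = 0.
The quadratic formula then gives s = 2 ± 1j.

s = 2 + j, 2 - j, 3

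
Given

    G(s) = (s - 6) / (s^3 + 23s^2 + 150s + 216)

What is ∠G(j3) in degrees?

At s = j3: numerator = -6 + j3, denominator = 9 + j423.
∠G = ∠num − ∠den = 153.43° − (88.781°) = 64.65°.

∠G(j3) ≈ 64.65°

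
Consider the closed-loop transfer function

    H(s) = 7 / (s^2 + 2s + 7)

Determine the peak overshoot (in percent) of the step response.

%OS ≈ 27.7%

Comparing s^2 + 2s + 7 to s^2 + 2ζωₙs + ωₙ²: ωₙ = √7 ≈ 2.646 rad/s and ζ = 2/(2·√7) ≈ 0.3780.
%OS = 100·exp(−πζ/√(1−ζ²)) = 100·exp(−π·0.3780/√(1−0.3780²)) ≈ 27.7%.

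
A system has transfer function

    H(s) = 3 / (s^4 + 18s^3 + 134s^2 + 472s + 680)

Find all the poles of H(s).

s = -4 ± 2j, -5 ± 3j

The poles are the roots of the denominator s^4 + 18s^3 + 134s^2 + 472s + 680 = 0.
No real roots exist; factor into two real quadratics: (s^2 + 8s + 20)(s^2 + 10s + 34) = 0.
Each quadratic gives a conjugate pair via the quadratic formula.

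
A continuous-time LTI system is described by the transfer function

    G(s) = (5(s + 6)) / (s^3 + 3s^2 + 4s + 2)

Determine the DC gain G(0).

Set s = 0: G(0) = (30) / (2) = 15.

G(0) = 15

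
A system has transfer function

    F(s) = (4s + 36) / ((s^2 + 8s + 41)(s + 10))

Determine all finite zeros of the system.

Set the numerator to zero: 4s + 36 = 0, i.e. 4·(s + 9) = 0.
So s = -9.

s = -9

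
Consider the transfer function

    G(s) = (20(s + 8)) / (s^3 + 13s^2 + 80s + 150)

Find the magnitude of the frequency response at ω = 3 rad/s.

|G(j3)| ≈ 0.7928

Substitute s = j3: numerator = 160 + j60, denominator = 33 + j213.
|G(j3)| = |160 + j60| / |33 + j213| = 170.88 / 215.54 ≈ 0.7928.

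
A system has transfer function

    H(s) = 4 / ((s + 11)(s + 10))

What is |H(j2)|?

Substitute s = j2: numerator = 4, denominator = 106 + j42.
|H(j2)| = |4| / |106 + j42| = 4 / 114.02 ≈ 0.03508.

|H(j2)| ≈ 0.03508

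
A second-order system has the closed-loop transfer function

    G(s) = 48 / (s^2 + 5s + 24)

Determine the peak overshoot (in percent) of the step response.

Comparing s^2 + 5s + 24 to s^2 + 2ζωₙs + ωₙ²: ωₙ = √24 ≈ 4.899 rad/s and ζ = 5/(2·√24) ≈ 0.5103.
%OS = 100·exp(−πζ/√(1−ζ²)) = 100·exp(−π·0.5103/√(1−0.5103²)) ≈ 15.5%.

%OS ≈ 15.5%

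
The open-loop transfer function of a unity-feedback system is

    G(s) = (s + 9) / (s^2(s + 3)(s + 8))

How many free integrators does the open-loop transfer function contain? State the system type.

The denominator has 2 factors of s at the origin (free integrators), so this is a Type 2 system.

Type 2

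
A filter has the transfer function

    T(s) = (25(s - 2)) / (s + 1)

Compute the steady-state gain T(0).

T(0) = -50

At s = 0 each factor (s + a) contributes a and each (s^2 + bs + c) contributes c.
T(0) = 25·(-2) / ((1)) = -50/1 = -50.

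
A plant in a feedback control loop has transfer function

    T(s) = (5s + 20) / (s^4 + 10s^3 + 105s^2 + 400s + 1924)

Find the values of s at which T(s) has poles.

The poles are the roots of the denominator s^4 + 10s^3 + 105s^2 + 400s + 1924 = 0.
No real roots exist; factor into two real quadratics: (s^2 + 2s + 37)(s^2 + 8s + 52) = 0.
Each quadratic gives a conjugate pair via the quadratic formula.

s = -1 ± 6j, -4 ± 6j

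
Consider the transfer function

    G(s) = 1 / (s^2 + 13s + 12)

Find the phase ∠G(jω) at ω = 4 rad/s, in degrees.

∠G(j4) ≈ -94.40°

At s = j4: numerator = 1, denominator = -4 + j52.
∠G = ∠num − ∠den = 0° − (94.399°) = -94.40°.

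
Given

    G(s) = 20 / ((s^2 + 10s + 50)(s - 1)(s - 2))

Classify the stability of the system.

unstable

The poles can be read from the denominator factors: s = -5 + 5j, -5 - 5j, 1, 2.
Since the pole(s) at s = 1, 2 lie in the right half-plane, the system is unstable.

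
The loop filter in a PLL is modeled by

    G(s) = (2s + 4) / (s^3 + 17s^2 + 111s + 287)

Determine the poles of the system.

The poles are the roots of the denominator s^3 + 17s^2 + 111s + 287 = 0.
Trying s = -7: the polynomial evaluates to 0, so (s + 7) is a factor.
Dividing out leaves s^2 + 10s + 41 = 0.
The quadratic formula then gives s = -5 ± 4j.

s = -5 + 4j, -5 - 4j, -7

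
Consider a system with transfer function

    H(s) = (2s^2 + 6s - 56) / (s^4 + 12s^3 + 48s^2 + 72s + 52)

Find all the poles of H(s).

The poles are the roots of the denominator s^4 + 12s^3 + 48s^2 + 72s + 52 = 0.
No real roots exist; factor into two real quadratics: (s^2 + 2s + 2)(s^2 + 10s + 26) = 0.
Each quadratic gives a conjugate pair via the quadratic formula.

s = -1 + j, -1 - j, -5 + j, -5 - j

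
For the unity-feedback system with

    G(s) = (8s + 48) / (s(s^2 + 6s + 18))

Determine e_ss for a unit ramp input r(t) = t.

e_ss = 0.3750

G(s) has one pole at the origin.
This is a Type 1 system. Kv = lim_{s→0} s·G(s) = 48/18 = 8/3.
e_ss = 1/Kv = 1/(8/3) = 3/8 ≈ 0.3750.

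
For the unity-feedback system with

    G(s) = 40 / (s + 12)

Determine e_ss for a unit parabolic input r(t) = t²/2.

e_ss = ∞

G(s) has no poles at the origin.
This is a Type 0 system; Ka = lim_{s→0} s^2·G(s) = 0, so the steady-state error for a parabola input is infinite.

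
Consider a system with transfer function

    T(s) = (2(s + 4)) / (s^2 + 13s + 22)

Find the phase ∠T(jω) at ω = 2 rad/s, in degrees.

At s = j2: numerator = 8 + j4, denominator = 18 + j26.
∠T = ∠num − ∠den = 26.565° − (55.305°) = -28.74°.

∠T(j2) ≈ -28.74°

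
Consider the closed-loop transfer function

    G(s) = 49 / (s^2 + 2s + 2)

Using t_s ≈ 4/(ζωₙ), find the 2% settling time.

t_s ≈ 4 s

Comparing s^2 + 2s + 2 to s^2 + 2ζωₙs + ωₙ²: ωₙ = √2 ≈ 1.414 rad/s and ζ = 2/(2·√2) ≈ 0.7071.
ζωₙ = 2/2 = 1, so t_s ≈ 4/(ζωₙ) = 4/1 = 4 s.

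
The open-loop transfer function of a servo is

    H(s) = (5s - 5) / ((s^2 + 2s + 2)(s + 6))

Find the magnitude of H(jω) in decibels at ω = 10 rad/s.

Substitute s = j10: numerator = -5 + j50, denominator = -788 - j860.
|H(j10)| = |-5 + j50| / |-788 - j860| = 50.249 / 1166.4 ≈ 0.04308.
In decibels: 20·log₁₀(0.04308) ≈ -27.3 dB.

|H(j10)|_dB ≈ -27.3 dB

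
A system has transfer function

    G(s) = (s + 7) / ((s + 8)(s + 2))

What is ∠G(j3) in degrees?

At s = j3: numerator = 7 + j3, denominator = 7 + j30.
∠G = ∠num − ∠den = 23.199° − (76.866°) = -53.67°.

∠G(j3) ≈ -53.67°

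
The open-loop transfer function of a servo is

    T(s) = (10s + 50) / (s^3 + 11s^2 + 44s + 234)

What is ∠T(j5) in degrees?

At s = j5: numerator = 50 + j50, denominator = -41 + j95.
∠T = ∠num − ∠den = 45° − (113.34°) = -68.34°.

∠T(j5) ≈ -68.34°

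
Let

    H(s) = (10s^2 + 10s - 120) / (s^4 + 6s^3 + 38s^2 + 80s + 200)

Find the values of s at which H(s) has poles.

s = -1 ± 3j, -2 ± 4j

The poles are the roots of the denominator s^4 + 6s^3 + 38s^2 + 80s + 200 = 0.
No real roots exist; factor into two real quadratics: (s^2 + 2s + 10)(s^2 + 4s + 20) = 0.
Each quadratic gives a conjugate pair via the quadratic formula.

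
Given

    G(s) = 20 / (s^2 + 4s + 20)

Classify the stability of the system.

The denominator s^2 + 4s + 20 factors as (s^2 + 4s + 20), giving poles at s = -2 + 4j, -2 - 4j.
Since all poles lie strictly in the left half-plane, the system is stable.

stable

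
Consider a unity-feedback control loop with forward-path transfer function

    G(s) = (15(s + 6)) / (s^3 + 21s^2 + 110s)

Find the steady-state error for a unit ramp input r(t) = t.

e_ss = 1.222

G(s) has one pole at the origin.
This is a Type 1 system. Kv = lim_{s→0} s·G(s) = 90/110 = 9/11.
e_ss = 1/Kv = 1/(9/11) = 11/9 ≈ 1.222.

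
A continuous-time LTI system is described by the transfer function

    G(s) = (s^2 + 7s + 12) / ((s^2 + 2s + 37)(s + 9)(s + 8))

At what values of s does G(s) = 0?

Set the numerator to zero: s^2 + 7s + 12 = 0.
Factoring: (s + 3)(s + 4) = 0.

s = -3, -4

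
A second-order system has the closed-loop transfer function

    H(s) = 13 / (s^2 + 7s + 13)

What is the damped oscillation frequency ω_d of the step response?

ω_d ≈ 0.8660 rad/s

Comparing s^2 + 7s + 13 to s^2 + 2ζωₙs + ωₙ²: ωₙ = √13 ≈ 3.606 rad/s and ζ = 7/(2·√13) ≈ 0.9707.
ζωₙ = 7/2 = 3.5, so ω_d = ωₙ√(1−ζ²) = √(ωₙ² − (ζωₙ)²) = √(13 − 3.5²) = √0.75 ≈ 0.8660 rad/s.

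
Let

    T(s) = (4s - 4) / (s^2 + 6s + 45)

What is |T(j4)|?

|T(j4)| ≈ 0.4381

Substitute s = j4: numerator = -4 + j16, denominator = 29 + j24.
|T(j4)| = |-4 + j16| / |29 + j24| = 16.492 / 37.643 ≈ 0.4381.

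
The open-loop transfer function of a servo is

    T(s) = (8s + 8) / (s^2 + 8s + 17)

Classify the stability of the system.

stable

The denominator s^2 + 8s + 17 factors as (s^2 + 8s + 17), giving poles at s = -4 + j, -4 - j.
Since all poles lie strictly in the left half-plane, the system is stable.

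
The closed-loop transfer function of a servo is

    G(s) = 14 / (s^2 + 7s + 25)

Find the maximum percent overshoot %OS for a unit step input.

Comparing s^2 + 7s + 25 to s^2 + 2ζωₙs + ωₙ²: ωₙ = 5 rad/s and ζ = 7/(2·5) = 0.7.
%OS = 100·exp(−πζ/√(1−ζ²)) = 100·exp(−π·0.7/√(1−0.7²)) ≈ 4.60%.

%OS ≈ 4.60%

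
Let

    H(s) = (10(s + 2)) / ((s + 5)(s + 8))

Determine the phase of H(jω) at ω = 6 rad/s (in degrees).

∠H(j6) ≈ -15.50°

At s = j6: numerator = 20 + j60, denominator = 4 + j78.
∠H = ∠num − ∠den = 71.565° − (87.064°) = -15.50°.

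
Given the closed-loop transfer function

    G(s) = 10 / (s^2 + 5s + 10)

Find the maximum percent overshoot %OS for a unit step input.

%OS ≈ 1.73%

Comparing s^2 + 5s + 10 to s^2 + 2ζωₙs + ωₙ²: ωₙ = √10 ≈ 3.162 rad/s and ζ = 5/(2·√10) ≈ 0.7906.
%OS = 100·exp(−πζ/√(1−ζ²)) = 100·exp(−π·0.7906/√(1−0.7906²)) ≈ 1.73%.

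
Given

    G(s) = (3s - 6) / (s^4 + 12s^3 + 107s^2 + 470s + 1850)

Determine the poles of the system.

s = -1 ± 6j, -5 ± 5j

The poles are the roots of the denominator s^4 + 12s^3 + 107s^2 + 470s + 1850 = 0.
No real roots exist; factor into two real quadratics: (s^2 + 2s + 37)(s^2 + 10s + 50) = 0.
Each quadratic gives a conjugate pair via the quadratic formula.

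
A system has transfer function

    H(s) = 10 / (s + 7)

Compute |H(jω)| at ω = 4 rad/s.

|H(j4)| ≈ 1.240

Substitute s = j4: numerator = 10, denominator = 7 + j4.
|H(j4)| = |10| / |7 + j4| = 10 / 8.0623 ≈ 1.240.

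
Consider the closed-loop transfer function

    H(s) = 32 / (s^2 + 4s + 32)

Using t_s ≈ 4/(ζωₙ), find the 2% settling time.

t_s ≈ 2 s

Comparing s^2 + 4s + 32 to s^2 + 2ζωₙs + ωₙ²: ωₙ = √32 ≈ 5.657 rad/s and ζ = 4/(2·√32) ≈ 0.3536.
ζωₙ = 4/2 = 2, so t_s ≈ 4/(ζωₙ) = 4/2 = 2 s.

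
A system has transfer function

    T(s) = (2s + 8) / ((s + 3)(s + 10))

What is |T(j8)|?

|T(j8)| ≈ 0.1635

Substitute s = j8: numerator = 8 + j16, denominator = -34 + j104.
|T(j8)| = |8 + j16| / |-34 + j104| = 17.889 / 109.42 ≈ 0.1635.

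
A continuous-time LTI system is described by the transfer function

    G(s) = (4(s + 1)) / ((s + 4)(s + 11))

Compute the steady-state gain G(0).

G(0) = 1/11 ≈ 0.09091

At s = 0 each factor (s + a) contributes a and each (s^2 + bs + c) contributes c.
G(0) = 4·(1) / ((4) · (11)) = 4/44 = 1/11.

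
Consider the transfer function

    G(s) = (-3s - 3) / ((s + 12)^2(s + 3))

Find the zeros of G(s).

Set the numerator to zero: -3s - 3 = 0, i.e. -3·(s + 1) = 0.
So s = -1.

s = -1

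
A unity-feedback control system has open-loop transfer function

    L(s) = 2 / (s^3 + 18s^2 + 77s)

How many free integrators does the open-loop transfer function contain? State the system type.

The denominator has 1 factor of s at the origin (free integrator), so this is a Type 1 system.

Type 1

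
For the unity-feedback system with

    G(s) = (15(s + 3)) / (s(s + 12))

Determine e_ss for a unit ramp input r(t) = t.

G(s) has one pole at the origin.
This is a Type 1 system. Kv = lim_{s→0} s·G(s) = 45/12 = 15/4.
e_ss = 1/Kv = 1/(15/4) = 4/15 ≈ 0.2667.

e_ss = 0.2667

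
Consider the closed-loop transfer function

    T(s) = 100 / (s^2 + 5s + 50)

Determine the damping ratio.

Compare the denominator to the standard form s^2 + 2ζωₙs + ωₙ².
ωₙ² = 50, so ωₙ = √50 ≈ 7.071 rad/s.
2ζωₙ = 5, so ζ = 5/(2·√50) ≈ 0.3536.

ζ ≈ 0.3536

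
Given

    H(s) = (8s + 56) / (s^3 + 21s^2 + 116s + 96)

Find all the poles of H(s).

s = -1, -12, -8

The poles are the roots of the denominator s^3 + 21s^2 + 116s + 96 = 0.
Trying s = -1: the polynomial evaluates to 0, so (s + 1) is a factor.
Dividing out leaves s^2 + 20s + 96 = 0.
Factoring the quadratic: (s + 12)(s + 8) = 0.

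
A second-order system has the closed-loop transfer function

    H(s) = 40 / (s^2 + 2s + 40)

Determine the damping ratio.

ζ ≈ 0.1581

Compare the denominator to the standard form s^2 + 2ζωₙs + ωₙ².
ωₙ² = 40, so ωₙ = √40 ≈ 6.325 rad/s.
2ζωₙ = 2, so ζ = 2/(2·√40) ≈ 0.1581.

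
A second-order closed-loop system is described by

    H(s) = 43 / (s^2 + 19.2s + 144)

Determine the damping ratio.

ζ = 0.8

Compare the denominator to the standard form s^2 + 2ζωₙs + ωₙ².
ωₙ² = 144, so ωₙ = 12 rad/s.
2ζωₙ = 19.2, so ζ = 19.2/(2·12) = 0.8.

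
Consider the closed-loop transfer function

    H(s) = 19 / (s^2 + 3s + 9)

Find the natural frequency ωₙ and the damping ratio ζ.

Compare the denominator to the standard form s^2 + 2ζωₙs + ωₙ².
ωₙ² = 9, so ωₙ = 3 rad/s.
2ζωₙ = 3, so ζ = 3/(2·3) = 0.5.
With ζ = 0.5 the response is underdamped.

ωₙ = 3 rad/s, ζ = 0.5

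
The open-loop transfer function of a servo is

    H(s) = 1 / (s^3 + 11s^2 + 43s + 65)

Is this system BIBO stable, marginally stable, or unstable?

The denominator s^3 + 11s^2 + 43s + 65 factors as (s^2 + 6s + 13)(s + 5), giving poles at s = -3 + 2j, -3 - 2j, -5.
Since all poles lie strictly in the left half-plane, the system is stable.

stable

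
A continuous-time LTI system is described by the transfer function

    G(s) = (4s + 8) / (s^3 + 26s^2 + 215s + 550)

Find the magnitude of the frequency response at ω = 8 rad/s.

|G(j8)| ≈ 0.02007

Substitute s = j8: numerator = 8 + j32, denominator = -1114 + j1208.
|G(j8)| = |8 + j32| / |-1114 + j1208| = 32.985 / 1643.2 ≈ 0.02007.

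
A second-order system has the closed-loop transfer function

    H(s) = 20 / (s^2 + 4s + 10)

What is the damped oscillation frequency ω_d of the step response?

Comparing s^2 + 4s + 10 to s^2 + 2ζωₙs + ωₙ²: ωₙ = √10 ≈ 3.162 rad/s and ζ = 4/(2·√10) ≈ 0.6325.
ζωₙ = 4/2 = 2, so ω_d = ωₙ√(1−ζ²) = √(ωₙ² − (ζωₙ)²) = √(10 − 2²) = √6 ≈ 2.449 rad/s.

ω_d ≈ 2.449 rad/s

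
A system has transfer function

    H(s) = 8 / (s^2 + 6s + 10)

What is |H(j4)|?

Substitute s = j4: numerator = 8, denominator = -6 + j24.
|H(j4)| = |8| / |-6 + j24| = 8 / 24.739 ≈ 0.3234.

|H(j4)| ≈ 0.3234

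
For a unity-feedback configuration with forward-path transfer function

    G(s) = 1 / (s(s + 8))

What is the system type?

The denominator has 1 factor of s at the origin (free integrator), so this is a Type 1 system.

Type 1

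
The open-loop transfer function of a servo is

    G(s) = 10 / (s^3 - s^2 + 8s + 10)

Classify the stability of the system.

unstable

The denominator s^3 - s^2 + 8s + 10 factors as (s + 1)(s^2 - 2s + 10), giving poles at s = -1, 1 ± 3j.
Since the pole(s) at s = 1 + 3j, 1 - 3j lie in the right half-plane, the system is unstable.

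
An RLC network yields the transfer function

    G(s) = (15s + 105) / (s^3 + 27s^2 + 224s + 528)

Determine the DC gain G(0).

Set s = 0: G(0) = (105) / (528) = 35/176.

G(0) = 35/176 ≈ 0.1989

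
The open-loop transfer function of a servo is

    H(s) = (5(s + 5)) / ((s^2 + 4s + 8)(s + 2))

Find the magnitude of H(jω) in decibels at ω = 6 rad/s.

Substitute s = j6: numerator = 25 + j30, denominator = -200 - j120.
|H(j6)| = |25 + j30| / |-200 - j120| = 39.051 / 233.24 ≈ 0.1674.
In decibels: 20·log₁₀(0.1674) ≈ -15.5 dB.

|H(j6)|_dB ≈ -15.5 dB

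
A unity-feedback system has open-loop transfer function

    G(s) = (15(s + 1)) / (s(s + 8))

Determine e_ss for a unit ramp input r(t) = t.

G(s) has one pole at the origin.
This is a Type 1 system. Kv = lim_{s→0} s·G(s) = 15/8.
e_ss = 1/Kv = 1/(15/8) = 8/15 ≈ 0.5333.

e_ss = 0.5333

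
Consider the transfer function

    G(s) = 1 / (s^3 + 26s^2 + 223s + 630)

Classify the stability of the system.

The denominator s^3 + 26s^2 + 223s + 630 factors as (s + 7)(s + 10)(s + 9), giving poles at s = -7, -10, -9.
Since all poles lie strictly in the left half-plane, the system is stable.

stable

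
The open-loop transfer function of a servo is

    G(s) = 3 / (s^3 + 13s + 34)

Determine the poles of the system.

s = 1 + 4j, 1 - 4j, -2

The poles are the roots of the denominator s^3 + 13s + 34 = 0.
Trying s = -2: the polynomial evaluates to 0, so (s + 2) is a factor.
Dividing out leaves s^2 - 2s + 17 = 0.
The quadratic formula then gives s = 1 ± 4j.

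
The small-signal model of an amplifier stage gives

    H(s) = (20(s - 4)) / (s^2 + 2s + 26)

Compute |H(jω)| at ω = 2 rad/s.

|H(j2)| = 4

Substitute s = j2: numerator = -80 + j40, denominator = 22 + j4.
|H(j2)| = |-80 + j40| / |22 + j4| = 89.443 / 22.361 = 4.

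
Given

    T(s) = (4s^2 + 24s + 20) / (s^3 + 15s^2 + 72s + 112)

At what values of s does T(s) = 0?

s = -1, -5

Set the numerator to zero: 4s^2 + 24s + 20 = 0, i.e. 4·(s^2 + 6s + 5) = 0.
Factoring: (s + 1)(s + 5) = 0.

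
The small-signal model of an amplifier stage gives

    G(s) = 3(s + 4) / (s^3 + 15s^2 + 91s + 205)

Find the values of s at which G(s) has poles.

s = -5 ± 4j, -5

The poles are the roots of the denominator s^3 + 15s^2 + 91s + 205 = 0.
Trying s = -5: the polynomial evaluates to 0, so (s + 5) is a factor.
Dividing out leaves s^2 + 10s + 41 = 0.
The quadratic formula then gives s = -5 ± 4j.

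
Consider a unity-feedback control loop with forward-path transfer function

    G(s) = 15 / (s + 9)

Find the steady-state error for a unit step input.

G(s) has no poles at the origin.
This is a Type 0 system. Kp = lim_{s→0} G(s) = 15/9 = 5/3.
e_ss = 1/(1 + Kp) = 1/(1 + 5/3) = 3/8 ≈ 0.3750.

e_ss = 0.3750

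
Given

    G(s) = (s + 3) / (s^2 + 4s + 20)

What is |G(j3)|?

Substitute s = j3: numerator = 3 + j3, denominator = 11 + j12.
|G(j3)| = |3 + j3| / |11 + j12| = 4.2426 / 16.279 ≈ 0.2606.

|G(j3)| ≈ 0.2606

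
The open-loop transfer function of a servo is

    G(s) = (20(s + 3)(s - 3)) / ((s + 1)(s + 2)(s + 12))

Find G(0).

G(0) = -15/2 ≈ -7.500

At s = 0 each factor (s + a) contributes a and each (s^2 + bs + c) contributes c.
G(0) = 20·(3) · (-3) / ((1) · (2) · (12)) = -180/24 = -15/2.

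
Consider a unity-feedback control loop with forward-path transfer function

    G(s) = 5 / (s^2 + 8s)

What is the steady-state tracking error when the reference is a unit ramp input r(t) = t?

e_ss = 1.600

G(s) has one pole at the origin.
This is a Type 1 system. Kv = lim_{s→0} s·G(s) = 5/8.
e_ss = 1/Kv = 1/(5/8) = 8/5 ≈ 1.600.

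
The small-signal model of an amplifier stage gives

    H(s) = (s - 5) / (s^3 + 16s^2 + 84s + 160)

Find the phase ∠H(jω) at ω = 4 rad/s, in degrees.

∠H(j4) ≈ 31.90°

At s = j4: numerator = -5 + j4, denominator = -96 + j272.
∠H = ∠num − ∠den = 141.34° − (109.44°) = 31.90°.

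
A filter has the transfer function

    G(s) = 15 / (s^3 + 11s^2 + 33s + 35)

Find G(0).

G(0) = 3/7 ≈ 0.4286

Set s = 0: G(0) = (15) / (35) = 3/7.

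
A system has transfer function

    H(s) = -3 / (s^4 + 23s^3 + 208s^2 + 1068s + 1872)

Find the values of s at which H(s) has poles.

s = -3, -12, -4 + 6j, -4 - 6j

The poles are the roots of the denominator s^4 + 23s^3 + 208s^2 + 1068s + 1872 = 0.
Trying s = -3: the polynomial evaluates to 0, so (s + 3) is a factor.
Dividing out leaves s^3 + 20s^2 + 148s + 624 = 0.
This factors further as (s + 12)(s^2 + 8s + 52) = 0.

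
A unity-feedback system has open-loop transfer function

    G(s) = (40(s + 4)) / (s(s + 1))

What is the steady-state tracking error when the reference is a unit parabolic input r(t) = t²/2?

G(s) has one pole at the origin.
This is a Type 1 system; Ka = lim_{s→0} s^2·G(s) = 0, so the steady-state error for a parabola input is infinite.

e_ss = ∞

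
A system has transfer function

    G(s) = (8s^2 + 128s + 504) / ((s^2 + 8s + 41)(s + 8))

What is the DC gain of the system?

G(0) = 63/41 ≈ 1.537

Set s = 0: G(0) = (504) / (328) = 63/41.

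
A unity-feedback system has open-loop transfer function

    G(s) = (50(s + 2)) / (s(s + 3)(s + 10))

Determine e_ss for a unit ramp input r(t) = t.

G(s) has one pole at the origin.
This is a Type 1 system. Kv = lim_{s→0} s·G(s) = 100/30 = 10/3.
e_ss = 1/Kv = 1/(10/3) = 3/10 ≈ 0.3000.

e_ss = 0.3000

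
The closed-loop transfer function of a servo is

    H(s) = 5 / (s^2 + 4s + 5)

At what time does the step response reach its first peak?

Comparing s^2 + 4s + 5 to s^2 + 2ζωₙs + ωₙ²: ωₙ = √5 ≈ 2.236 rad/s and ζ = 4/(2·√5) ≈ 0.8944.
ζωₙ = 4/2 = 2, so ω_d = ωₙ√(1−ζ²) = √(ωₙ² − (ζωₙ)²) = √(5 − 2²) = √1 = 1 rad/s.
t_p = π/ω_d = π/1 ≈ 3.142 s.

t_p ≈ 3.142 s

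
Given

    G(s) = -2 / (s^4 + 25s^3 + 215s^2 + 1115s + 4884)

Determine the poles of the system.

The poles are the roots of the denominator s^4 + 25s^3 + 215s^2 + 1115s + 4884 = 0.
Trying s = -11: the polynomial evaluates to 0, so (s + 11) is a factor.
Dividing out leaves s^3 + 14s^2 + 61s + 444 = 0.
This factors further as (s^2 + 2s + 37)(s + 12) = 0.

s = -11, -1 + 6j, -1 - 6j, -12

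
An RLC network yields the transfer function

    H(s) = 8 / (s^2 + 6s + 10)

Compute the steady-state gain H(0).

Set s = 0: H(0) = (8) / (10) = 4/5.

H(0) = 4/5 ≈ 0.8000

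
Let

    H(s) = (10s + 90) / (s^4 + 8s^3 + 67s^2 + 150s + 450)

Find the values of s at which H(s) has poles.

The poles are the roots of the denominator s^4 + 8s^3 + 67s^2 + 150s + 450 = 0.
No real roots exist; factor into two real quadratics: (s^2 + 6s + 45)(s^2 + 2s + 10) = 0.
Each quadratic gives a conjugate pair via the quadratic formula.

s = -3 ± 6j, -1 ± 3j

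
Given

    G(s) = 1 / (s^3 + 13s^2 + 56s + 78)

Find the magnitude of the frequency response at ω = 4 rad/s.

|G(j4)| ≈ 0.004851

Substitute s = j4: numerator = 1, denominator = -130 + j160.
|G(j4)| = |1| / |-130 + j160| = 1 / 206.16 ≈ 0.004851.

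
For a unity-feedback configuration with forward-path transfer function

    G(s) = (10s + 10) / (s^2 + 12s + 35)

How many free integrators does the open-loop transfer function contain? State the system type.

Type 0

The denominator has no factor of s at the origin — no free integrator — so this is a Type 0 system.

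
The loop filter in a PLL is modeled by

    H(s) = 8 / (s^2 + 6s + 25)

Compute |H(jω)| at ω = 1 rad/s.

|H(j1)| ≈ 0.3234

Substitute s = j1: numerator = 8, denominator = 24 + j6.
|H(j1)| = |8| / |24 + j6| = 8 / 24.739 ≈ 0.3234.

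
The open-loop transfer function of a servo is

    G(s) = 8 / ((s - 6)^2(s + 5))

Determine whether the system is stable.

unstable

The poles can be read from the denominator factors: s = 6, -5, 6.
Since the pole(s) at s = 6, 6 lie in the right half-plane, the system is unstable.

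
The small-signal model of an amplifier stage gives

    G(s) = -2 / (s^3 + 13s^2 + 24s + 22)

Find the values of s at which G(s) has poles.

The poles are the roots of the denominator s^3 + 13s^2 + 24s + 22 = 0.
Trying s = -11: the polynomial evaluates to 0, so (s + 11) is a factor.
Dividing out leaves s^2 + 2s + 2 = 0.
The quadratic formula then gives s = -1 ± 1j.

s = -1 ± j, -11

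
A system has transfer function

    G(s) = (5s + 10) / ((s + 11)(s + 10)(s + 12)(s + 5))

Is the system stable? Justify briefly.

stable

The poles can be read from the denominator factors: s = -11, -10, -12, -5.
Since all poles lie strictly in the left half-plane, the system is stable.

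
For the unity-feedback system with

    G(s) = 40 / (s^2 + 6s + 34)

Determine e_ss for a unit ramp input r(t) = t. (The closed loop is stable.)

G(s) has no poles at the origin.
This is a Type 0 system; Kv = lim_{s→0} s·G(s) = 0, so the steady-state error for a ramp input is infinite.

e_ss = ∞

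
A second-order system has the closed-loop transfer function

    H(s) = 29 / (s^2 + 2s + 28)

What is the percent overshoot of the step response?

%OS ≈ 54.6%

Comparing s^2 + 2s + 28 to s^2 + 2ζωₙs + ωₙ²: ωₙ = √28 ≈ 5.292 rad/s and ζ = 2/(2·√28) ≈ 0.1890.
%OS = 100·exp(−πζ/√(1−ζ²)) = 100·exp(−π·0.1890/√(1−0.1890²)) ≈ 54.6%.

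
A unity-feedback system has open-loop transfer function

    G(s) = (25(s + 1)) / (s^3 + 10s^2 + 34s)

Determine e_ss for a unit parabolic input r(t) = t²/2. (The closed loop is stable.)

e_ss = ∞

G(s) has one pole at the origin.
This is a Type 1 system; Ka = lim_{s→0} s^2·G(s) = 0, so the steady-state error for a parabola input is infinite.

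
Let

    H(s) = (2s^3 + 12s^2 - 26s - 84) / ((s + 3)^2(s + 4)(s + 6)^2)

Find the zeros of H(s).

Set the numerator to zero: 2s^3 + 12s^2 - 26s - 84 = 0, i.e. 2·(s^3 + 6s^2 - 13s - 42) = 0.
Factoring: (s + 2)(s + 7)(s - 3) = 0.

s = -2, -7, 3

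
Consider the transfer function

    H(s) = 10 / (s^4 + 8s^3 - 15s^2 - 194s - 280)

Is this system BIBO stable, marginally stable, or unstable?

unstable

The denominator s^4 + 8s^3 - 15s^2 - 194s - 280 factors as (s - 5)(s + 2)(s + 4)(s + 7), giving poles at s = 5, -2, -4, -7.
Since the pole(s) at s = 5 lie in the right half-plane, the system is unstable.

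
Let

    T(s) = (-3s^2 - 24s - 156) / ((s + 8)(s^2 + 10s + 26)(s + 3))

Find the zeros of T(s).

s = -4 ± 6j

Set the numerator to zero: -3s^2 - 24s - 156 = 0, i.e. -3·(s^2 + 8s + 52) = 0.
Factoring: (s^2 + 8s + 52) = 0.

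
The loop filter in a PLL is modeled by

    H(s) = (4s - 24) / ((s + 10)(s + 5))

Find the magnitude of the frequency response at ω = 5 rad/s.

|H(j5)| ≈ 0.3952

Substitute s = j5: numerator = -24 + j20, denominator = 25 + j75.
|H(j5)| = |-24 + j20| / |25 + j75| = 31.241 / 79.057 ≈ 0.3952.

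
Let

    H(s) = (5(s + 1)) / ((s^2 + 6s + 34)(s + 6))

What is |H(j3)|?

Substitute s = j3: numerator = 5 + j15, denominator = 96 + j183.
|H(j3)| = |5 + j15| / |96 + j183| = 15.811 / 206.65 ≈ 0.07651.

|H(j3)| ≈ 0.07651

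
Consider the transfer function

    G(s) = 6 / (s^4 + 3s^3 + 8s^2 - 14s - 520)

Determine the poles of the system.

The poles are the roots of the denominator s^4 + 3s^3 + 8s^2 - 14s - 520 = 0.
Trying s = 4: the polynomial evaluates to 0, so (s - 4) is a factor.
Dividing out leaves s^3 + 7s^2 + 36s + 130 = 0.
This factors further as (s^2 + 2s + 26)(s + 5) = 0.

s = -1 + 5j, -1 - 5j, 4, -5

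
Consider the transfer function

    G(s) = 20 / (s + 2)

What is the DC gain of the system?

G(0) = 10

At s = 0 each factor (s + a) contributes a and each (s^2 + bs + c) contributes c.
G(0) = 20·1 / ((2)) = 20/2 = 10.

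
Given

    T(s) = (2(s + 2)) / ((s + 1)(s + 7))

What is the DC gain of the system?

At s = 0 each factor (s + a) contributes a and each (s^2 + bs + c) contributes c.
T(0) = 2·(2) / ((1) · (7)) = 4/7 = 4/7.

T(0) = 4/7 ≈ 0.5714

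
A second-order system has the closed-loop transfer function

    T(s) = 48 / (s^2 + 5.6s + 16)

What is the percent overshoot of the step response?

Comparing s^2 + 5.6s + 16 to s^2 + 2ζωₙs + ωₙ²: ωₙ = 4 rad/s and ζ = 5.6/(2·4) = 0.7.
%OS = 100·exp(−πζ/√(1−ζ²)) = 100·exp(−π·0.7/√(1−0.7²)) ≈ 4.60%.

%OS ≈ 4.60%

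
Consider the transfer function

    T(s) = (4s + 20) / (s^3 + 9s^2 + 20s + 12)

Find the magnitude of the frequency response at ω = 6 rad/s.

|T(j6)| ≈ 0.09570

Substitute s = j6: numerator = 20 + j24, denominator = -312 - j96.
|T(j6)| = |20 + j24| / |-312 - j96| = 31.241 / 326.44 ≈ 0.09570.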